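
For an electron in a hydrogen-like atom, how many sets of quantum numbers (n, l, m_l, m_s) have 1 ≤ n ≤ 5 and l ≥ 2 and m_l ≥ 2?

20

Per-shell orbital counts meeting the constraint:
n=3 → 1; n=4 → 3; n=5 → 6.
Orbitals: 1 + 3 + 6 = 10. Including both spin states (m_s = ±1/2) gives 2 × 10 = 20 states.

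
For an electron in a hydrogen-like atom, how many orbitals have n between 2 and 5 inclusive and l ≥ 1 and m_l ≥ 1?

20

For each n in the range, tally the orbitals obeying l ≥ 1 and m_l ≥ 1:
n=2 → 1; n=3 → 3; n=4 → 6; n=5 → 10.
Total orbitals: 1 + 3 + 6 + 10 = 20.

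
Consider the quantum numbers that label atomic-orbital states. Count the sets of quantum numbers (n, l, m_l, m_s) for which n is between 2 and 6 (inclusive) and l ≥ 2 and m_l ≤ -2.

Go shell by shell, enumerating (l, m_l) with l ≥ 2 and m_l ≤ -2:
n=3 → 1; n=4 → 3; n=5 → 6; n=6 → 10.
Orbitals: 1 + 3 + 6 + 10 = 20. Including both spin states (m_s = ±1/2) gives 2 × 20 = 40 states.

40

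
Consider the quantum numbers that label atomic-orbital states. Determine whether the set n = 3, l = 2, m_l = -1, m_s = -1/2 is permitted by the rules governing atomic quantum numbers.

Allowed

n = 3 is a positive integer. l = 2 satisfies 0 ≤ l ≤ n−1 = 2. m_l = -1 lies in the range −l … +l (here −2 … 2). m_s = -1/2 is one of ±1/2.
All four constraints are satisfied.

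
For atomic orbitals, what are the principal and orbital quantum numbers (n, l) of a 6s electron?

n = 6, l = 0

The leading integer gives n = 6; the letter 's' means l = 0.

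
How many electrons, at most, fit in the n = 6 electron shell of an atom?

A shell holds 2n² electrons: 2 × 6² = 2 × 36 = 72.

72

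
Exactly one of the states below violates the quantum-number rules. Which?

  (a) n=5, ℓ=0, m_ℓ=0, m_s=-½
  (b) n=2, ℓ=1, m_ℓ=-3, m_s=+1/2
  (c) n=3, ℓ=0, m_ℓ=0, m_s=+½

(b) has |m_ℓ| = 3 > ℓ = 1, violating −ℓ ≤ m_ℓ ≤ ℓ.
The remaining sets (a), (c) satisfy all four rules.

(b)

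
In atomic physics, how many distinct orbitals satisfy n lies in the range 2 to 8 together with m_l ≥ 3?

Work shell by shell — for each n, count the (l, m_l) pairs that satisfy m_l ≥ 3:
n=4 → 1; n=5 → 3; n=6 → 6; n=7 → 10; n=8 → 15.
Total orbitals: 1 + 3 + 6 + 10 + 15 = 35.

35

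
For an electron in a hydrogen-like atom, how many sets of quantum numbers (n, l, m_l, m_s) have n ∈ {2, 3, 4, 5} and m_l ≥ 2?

20

Go shell by shell, enumerating (l, m_l) with m_l ≥ 2:
n=3 → 1; n=4 → 3; n=5 → 6.
Orbitals: 1 + 3 + 6 = 10. Including both spin states (m_s = ±1/2) gives 2 × 10 = 20 states.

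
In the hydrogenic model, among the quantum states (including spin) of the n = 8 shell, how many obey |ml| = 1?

The n = 8 shell has l = 0 through 7; check each.
Per l-value: l=1 → 2; l=2 → 2; l=3 → 2; l=4 → 2; l=5 → 2; l=6 → 2; l=7 → 2.
Orbitals: 2 + 2 + 2 + 2 + 2 + 2 + 2 = 14. Each orbital carries two spin states, so 14 × 2 = 28 states.

28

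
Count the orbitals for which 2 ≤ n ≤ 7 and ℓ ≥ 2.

Treat each shell separately and count matching orbitals:
n=3 → 5; n=4 → 12; n=5 → 21; n=6 → 32; n=7 → 45.
Total orbitals: 5 + 12 + 21 + 32 + 45 = 115.

115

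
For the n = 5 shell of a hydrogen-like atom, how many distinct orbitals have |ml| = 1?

Per l-value: l=1 → 2; l=2 → 2; l=3 → 2; l=4 → 2.
Total orbitals: 2 + 2 + 2 + 2 = 8.

8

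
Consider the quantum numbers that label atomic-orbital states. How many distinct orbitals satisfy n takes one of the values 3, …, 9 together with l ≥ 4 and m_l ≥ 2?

65

Treat each shell separately and count matching orbitals:
n=5 → 3; n=6 → 7; n=7 → 12; n=8 → 18; n=9 → 25.
Total orbitals: 3 + 7 + 12 + 18 + 25 = 65.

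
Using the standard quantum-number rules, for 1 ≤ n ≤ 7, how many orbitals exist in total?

Total orbitals = 1² + 2² + 3² + 4² + 5² + 6² + 7² = 140.

140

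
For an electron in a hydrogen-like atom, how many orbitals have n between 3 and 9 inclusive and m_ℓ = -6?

Per-shell orbital counts meeting the constraint:
n=7 → 1; n=8 → 2; n=9 → 3.
Total orbitals: 1 + 2 + 3 = 6.

6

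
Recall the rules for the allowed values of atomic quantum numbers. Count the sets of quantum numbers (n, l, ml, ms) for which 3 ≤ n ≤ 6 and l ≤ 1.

32

Count contributing orbitals for each principal shell:
n=3 → 4; n=4 → 4; n=5 → 4; n=6 → 4.
Orbitals: 4 + 4 + 4 + 4 = 16. Including both spin states (ms = ±1/2) gives 2 × 16 = 32 states.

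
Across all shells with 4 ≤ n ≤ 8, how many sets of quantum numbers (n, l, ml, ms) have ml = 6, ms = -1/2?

For each n in the range, tally the orbitals obeying ml = 6:
n=7 → 1; n=8 → 2.
Orbitals: 1 + 2 = 3. With ms fixed to -1/2 there is one state per orbital, so 3 states.

3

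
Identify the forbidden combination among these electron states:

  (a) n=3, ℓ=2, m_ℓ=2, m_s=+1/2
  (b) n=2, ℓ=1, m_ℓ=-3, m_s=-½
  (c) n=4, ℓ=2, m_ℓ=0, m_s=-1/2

(b) has |m_ℓ| = 3 > ℓ = 1, violating −ℓ ≤ m_ℓ ≤ ℓ.
The remaining sets (a), (c) satisfy all four rules.

(b)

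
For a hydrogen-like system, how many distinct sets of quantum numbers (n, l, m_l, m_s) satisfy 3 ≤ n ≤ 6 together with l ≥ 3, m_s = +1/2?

Count contributing orbitals for each principal shell:
n=4 → 7; n=5 → 16; n=6 → 27.
Orbitals: 7 + 16 + 27 = 50. With m_s fixed to +1/2 there is one state per orbital, so 50 states.

50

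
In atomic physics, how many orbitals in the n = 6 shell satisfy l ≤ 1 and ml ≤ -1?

1

With n = 6 the allowed l are 0, 1, …, 5.
The (l, ml) pairs meeting l ≤ 1 and ml ≤ -1 give: l=1 → 1.
Total orbitals: 1.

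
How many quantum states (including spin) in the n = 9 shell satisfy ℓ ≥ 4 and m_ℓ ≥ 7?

6

With n = 9 the allowed ℓ are 0, 1, …, 8.
Contributions: ℓ=7 → 1; ℓ=8 → 2.
Orbitals: 1 + 2 = 3. Each orbital carries two spin states, so 3 × 2 = 6 states.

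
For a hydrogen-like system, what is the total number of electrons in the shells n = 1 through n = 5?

110

Shell n has n² orbitals: 1²=1 + 2²=4 + 3²=9 + 4²=16 + 5²=25 = 55 orbitals.
Two spin states per orbital: 2 × 55 = 110 electrons.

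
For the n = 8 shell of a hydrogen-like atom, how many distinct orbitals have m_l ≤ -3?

With n = 8 the allowed l are 0, 1, …, 7.
Orbitals with m_l ≤ -3, by l: l=3 → 1; l=4 → 2; l=5 → 3; l=6 → 4; l=7 → 5.
Total orbitals: 1 + 2 + 3 + 4 + 5 = 15.

15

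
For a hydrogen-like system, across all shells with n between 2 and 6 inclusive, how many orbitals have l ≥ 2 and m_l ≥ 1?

30

Go shell by shell, enumerating (l, m_l) with l ≥ 2 and m_l ≥ 1:
n=3 → 2; n=4 → 5; n=5 → 9; n=6 → 14.
Total orbitals: 2 + 5 + 9 + 14 = 30.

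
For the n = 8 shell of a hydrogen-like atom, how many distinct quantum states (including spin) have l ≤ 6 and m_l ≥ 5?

For n = 8, l ranges over 0 … 7.
Orbitals with l ≤ 6 and m_l ≥ 5, by l: l=5 → 1; l=6 → 2.
Orbitals: 1 + 2 = 3. Each orbital carries two spin states, so 3 × 2 = 6 states.

6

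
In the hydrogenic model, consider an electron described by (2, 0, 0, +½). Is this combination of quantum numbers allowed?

Yes

n = 2 is a positive integer. ℓ = 0 satisfies 0 ≤ ℓ ≤ n−1 = 1. m_ℓ = 0 lies in the range −ℓ … +ℓ (here 0). m_s = +1/2 is one of ±1/2.
All four constraints are satisfied.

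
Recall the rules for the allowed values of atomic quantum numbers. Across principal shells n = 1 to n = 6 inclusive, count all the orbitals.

Shell n has n² orbitals: 1²=1 + 2²=4 + 3²=9 + 4²=16 + 5²=25 + 6²=36 = 91 orbitals.

91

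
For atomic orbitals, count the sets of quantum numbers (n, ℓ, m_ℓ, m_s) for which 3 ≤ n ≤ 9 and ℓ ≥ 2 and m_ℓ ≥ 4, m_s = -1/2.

35

Count contributing orbitals for each principal shell:
n=5 → 1; n=6 → 3; n=7 → 6; n=8 → 10; n=9 → 15.
Orbitals: 1 + 3 + 6 + 10 + 15 = 35. With m_s fixed to -1/2 there is one state per orbital, so 35 states.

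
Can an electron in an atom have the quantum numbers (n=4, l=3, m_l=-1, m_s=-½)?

Valid

n = 4 is a positive integer. l = 3 satisfies 0 ≤ l ≤ n−1 = 3. m_l = -1 lies in the range −l … +l (here −3 … 3). m_s = -1/2 is one of ±1/2.
All four constraints are satisfied.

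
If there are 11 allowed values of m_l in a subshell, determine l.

m_l ranges over 2l+1 integers, so 2l+1 = 11 ⇒ l = 5.

l = 5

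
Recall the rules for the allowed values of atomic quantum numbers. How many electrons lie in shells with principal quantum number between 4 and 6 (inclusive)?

154

Shell n has n² orbitals: 4²=16 + 5²=25 + 6²=36 = 77 orbitals.
Two spin states per orbital: 2 × 77 = 154 electrons.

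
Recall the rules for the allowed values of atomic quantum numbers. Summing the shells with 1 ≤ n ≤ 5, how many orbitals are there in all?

Shell n has n² orbitals: 1²=1 + 2²=4 + 3²=9 + 4²=16 + 5²=25 = 55 orbitals.

55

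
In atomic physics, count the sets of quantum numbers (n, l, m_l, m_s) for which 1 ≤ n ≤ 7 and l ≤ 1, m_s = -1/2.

For each n in the range, tally the orbitals obeying l ≤ 1:
n=1 → 1; n=2 → 4; n=3 → 4; n=4 → 4; n=5 → 4; n=6 → 4; n=7 → 4.
Orbitals: 1 + 4 + 4 + 4 + 4 + 4 + 4 = 25. With m_s fixed to -1/2 there is one state per orbital, so 25 states.

25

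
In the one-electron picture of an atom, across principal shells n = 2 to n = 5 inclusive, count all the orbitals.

54

Shell n has n² orbitals: 2²=4 + 3²=9 + 4²=16 + 5²=25 = 54 orbitals.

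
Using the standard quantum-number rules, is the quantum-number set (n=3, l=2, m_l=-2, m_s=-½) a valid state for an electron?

Yes

n = 3 is a positive integer. l = 2 satisfies 0 ≤ l ≤ n−1 = 2. m_l = -2 lies in the range −l … +l (here −2 … 2). m_s = -1/2 is one of ±1/2.
All four constraints are satisfied.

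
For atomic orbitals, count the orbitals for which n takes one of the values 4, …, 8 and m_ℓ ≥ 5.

10

Count contributing orbitals for each principal shell:
n=6 → 1; n=7 → 3; n=8 → 6.
Total orbitals: 1 + 3 + 6 = 10.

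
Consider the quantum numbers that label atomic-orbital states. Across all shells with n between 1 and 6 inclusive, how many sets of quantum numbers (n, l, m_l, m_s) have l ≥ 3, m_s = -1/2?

Work shell by shell — for each n, count the (l, m_l) pairs that satisfy l ≥ 3:
n=4 → 7; n=5 → 16; n=6 → 27.
Orbitals: 7 + 16 + 27 = 50. With m_s fixed to -1/2 there is one state per orbital, so 50 states.

50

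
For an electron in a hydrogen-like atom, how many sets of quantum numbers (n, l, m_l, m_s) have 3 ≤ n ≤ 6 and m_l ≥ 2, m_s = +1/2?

Per-shell orbital counts meeting the constraint:
n=3 → 1; n=4 → 3; n=5 → 6; n=6 → 10.
Orbitals: 1 + 3 + 6 + 10 = 20. With m_s fixed to +1/2 there is one state per orbital, so 20 states.

20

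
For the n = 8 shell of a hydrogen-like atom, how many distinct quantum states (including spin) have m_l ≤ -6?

6

Contributions: l=6 → 1; l=7 → 2.
Orbitals: 1 + 2 = 3. Each orbital carries two spin states, so 3 × 2 = 6 states.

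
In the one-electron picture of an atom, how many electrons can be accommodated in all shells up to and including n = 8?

408

Total orbitals = 1² + 2² + 3² + 4² + 5² + 6² + 7² + 8² = 204. Doubling for spin gives 408 electrons.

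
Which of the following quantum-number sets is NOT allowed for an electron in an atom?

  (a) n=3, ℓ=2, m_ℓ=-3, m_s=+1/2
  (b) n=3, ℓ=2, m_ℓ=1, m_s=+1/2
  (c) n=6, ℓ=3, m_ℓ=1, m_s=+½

(a)

(a) has |m_ℓ| = 3 > ℓ = 2, violating −ℓ ≤ m_ℓ ≤ ℓ.
The remaining sets (b), (c) satisfy all four rules.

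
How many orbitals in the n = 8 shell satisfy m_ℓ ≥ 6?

The n = 8 shell has ℓ = 0 through 7; check each.
The (ℓ, m_ℓ) pairs meeting m_ℓ ≥ 6 give: ℓ=6 → 1; ℓ=7 → 2.
Total orbitals: 1 + 2 = 3.

3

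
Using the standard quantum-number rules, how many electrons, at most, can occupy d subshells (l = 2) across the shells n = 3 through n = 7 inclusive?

A d subshell (l = 2) exists for every n ≥ 3, so shells n = 3, 4, 5, 6, 7 each contribute one — 5 subshells.
Since each d subshell holds 2(2·2+1) = 10 electrons, the total is 5 × 10 = 50.

50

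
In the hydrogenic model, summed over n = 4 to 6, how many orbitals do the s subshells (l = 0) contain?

An s subshell (l = 0) exists for every n ≥ 1, so shells n = 4, 5, 6 each contribute one — 3 subshells.
Since each s subshell has 2·0+1 = 1 orbital, the total is 3 × 1 = 3.

3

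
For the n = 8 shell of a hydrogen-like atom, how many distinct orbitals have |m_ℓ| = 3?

10

Per ℓ-value: ℓ=3 → 2; ℓ=4 → 2; ℓ=5 → 2; ℓ=6 → 2; ℓ=7 → 2.
Total orbitals: 2 + 2 + 2 + 2 + 2 = 10.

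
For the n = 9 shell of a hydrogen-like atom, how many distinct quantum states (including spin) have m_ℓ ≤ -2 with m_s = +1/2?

Go through ℓ = 0, …, 8 (the values permitted for n = 9).
The (ℓ, m_ℓ) pairs meeting m_ℓ ≤ -2 give: ℓ=2 → 1; ℓ=3 → 2; ℓ=4 → 3; ℓ=5 → 4; ℓ=6 → 5; ℓ=7 → 6; ℓ=8 → 7.
Orbitals: 1 + 2 + 3 + 4 + 5 + 6 + 7 = 28. With m_s fixed to a single value there is one state per orbital, giving 28 states.

28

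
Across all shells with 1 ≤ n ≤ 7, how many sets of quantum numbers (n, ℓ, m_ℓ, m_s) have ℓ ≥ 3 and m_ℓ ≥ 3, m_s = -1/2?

20

Per-shell orbital counts meeting the constraint:
n=4 → 1; n=5 → 3; n=6 → 6; n=7 → 10.
Orbitals: 1 + 3 + 6 + 10 = 20. With m_s fixed to -1/2 there is one state per orbital, so 20 states.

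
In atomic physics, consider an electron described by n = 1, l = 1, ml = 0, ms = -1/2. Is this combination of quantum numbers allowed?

The orbital quantum number must satisfy 0 ≤ l ≤ n−1. With n = 1 the allowed l values are 0, so l = 1 is out of range.

No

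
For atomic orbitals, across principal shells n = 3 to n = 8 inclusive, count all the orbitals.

Shell n has n² orbitals: 3²=9 + 4²=16 + 5²=25 + 6²=36 + 7²=49 + 8²=64 = 199 orbitals.

199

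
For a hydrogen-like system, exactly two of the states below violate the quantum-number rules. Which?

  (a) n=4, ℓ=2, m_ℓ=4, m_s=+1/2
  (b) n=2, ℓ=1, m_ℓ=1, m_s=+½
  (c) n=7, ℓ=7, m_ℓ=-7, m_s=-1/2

(a) and (c)

(a) has |m_ℓ| = 4 > ℓ = 2, violating −ℓ ≤ m_ℓ ≤ ℓ.
(c) has ℓ = 7 ≥ n = 7, violating 0 ≤ ℓ ≤ n−1.
The remaining set (b) satisfies all four rules.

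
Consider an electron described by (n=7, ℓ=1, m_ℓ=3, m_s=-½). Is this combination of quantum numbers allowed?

The magnetic quantum number must satisfy −ℓ ≤ m_ℓ ≤ ℓ. With ℓ = 1, m_ℓ can only be -1, 0, 1, so m_ℓ = 3 is forbidden.

Invalid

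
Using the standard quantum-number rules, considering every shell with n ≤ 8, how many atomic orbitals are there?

204

Total orbitals = 1² + 2² + 3² + 4² + 5² + 6² + 7² + 8² = 204.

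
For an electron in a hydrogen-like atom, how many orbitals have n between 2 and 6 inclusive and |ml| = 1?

Work shell by shell — for each n, count the (l, ml) pairs that satisfy |ml| = 1:
n=2 → 2; n=3 → 4; n=4 → 6; n=5 → 8; n=6 → 10.
Total orbitals: 2 + 4 + 6 + 8 + 10 = 30.

30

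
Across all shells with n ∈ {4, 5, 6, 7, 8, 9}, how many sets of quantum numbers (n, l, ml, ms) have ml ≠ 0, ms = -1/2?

232

Treat each shell separately and count matching orbitals:
n=4 → 12; n=5 → 20; n=6 → 30; n=7 → 42; n=8 → 56; n=9 → 72.
Orbitals: 12 + 20 + 30 + 42 + 56 + 72 = 232. With ms fixed to -1/2 there is one state per orbital, so 232 states.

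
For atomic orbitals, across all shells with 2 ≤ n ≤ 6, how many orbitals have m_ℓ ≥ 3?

10

Treat each shell separately and count matching orbitals:
n=4 → 1; n=5 → 3; n=6 → 6.
Total orbitals: 1 + 3 + 6 = 10.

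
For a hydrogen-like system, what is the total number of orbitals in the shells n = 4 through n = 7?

126

Shell n has n² orbitals: 4²=16 + 5²=25 + 6²=36 + 7²=49 = 126 orbitals.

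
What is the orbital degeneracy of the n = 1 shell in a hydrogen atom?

1

The n = 1 shell contains n² = 1² = 1 orbital.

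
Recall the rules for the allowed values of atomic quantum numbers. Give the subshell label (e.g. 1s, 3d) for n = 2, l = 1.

2p

l = 1 corresponds to the letter 'p', so the subshell is 2p.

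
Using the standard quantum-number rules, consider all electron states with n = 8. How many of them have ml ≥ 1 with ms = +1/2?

With n = 8 the allowed l are 0, 1, …, 7.
The (l, ml) pairs meeting ml ≥ 1 give: l=1 → 1; l=2 → 2; l=3 → 3; l=4 → 4; l=5 → 5; l=6 → 6; l=7 → 7.
Orbitals: 1 + 2 + 3 + 4 + 5 + 6 + 7 = 28. With ms fixed to a single value there is one state per orbital, giving 28 states.

28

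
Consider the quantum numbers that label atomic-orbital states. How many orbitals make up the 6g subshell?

9

A subshell has 2l+1 orbitals; with l = 4, that's 9.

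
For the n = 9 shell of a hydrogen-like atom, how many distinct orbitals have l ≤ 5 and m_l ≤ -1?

With n = 9 the allowed l are 0, 1, …, 8.
Per l-value: l=1 → 1; l=2 → 2; l=3 → 3; l=4 → 4; l=5 → 5.
Total orbitals: 1 + 2 + 3 + 4 + 5 = 15.

15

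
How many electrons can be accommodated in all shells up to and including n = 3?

Total orbitals = 1² + 2² + 3² = 14. Doubling for spin gives 28 electrons.

28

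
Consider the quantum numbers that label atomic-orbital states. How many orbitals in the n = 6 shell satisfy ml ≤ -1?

Go through l = 0, …, 5 (the values permitted for n = 6).
The (l, ml) pairs meeting ml ≤ -1 give: l=1 → 1; l=2 → 2; l=3 → 3; l=4 → 4; l=5 → 5.
Total orbitals: 1 + 2 + 3 + 4 + 5 = 15.

15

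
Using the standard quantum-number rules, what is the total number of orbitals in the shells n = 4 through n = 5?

41

Shell n has n² orbitals: 4²=16 + 5²=25 = 41 orbitals.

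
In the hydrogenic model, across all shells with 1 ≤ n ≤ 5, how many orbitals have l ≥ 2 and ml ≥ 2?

10

Treat each shell separately and count matching orbitals:
n=3 → 1; n=4 → 3; n=5 → 6.
Total orbitals: 1 + 3 + 6 = 10.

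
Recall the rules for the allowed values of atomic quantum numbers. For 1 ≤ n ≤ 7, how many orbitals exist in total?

Total orbitals = 1² + 2² + 3² + 4² + 5² + 6² + 7² = 140.

140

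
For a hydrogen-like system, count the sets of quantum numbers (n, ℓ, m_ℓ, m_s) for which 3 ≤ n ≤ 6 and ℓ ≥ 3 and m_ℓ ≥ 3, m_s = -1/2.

Go shell by shell, enumerating (ℓ, m_ℓ) with ℓ ≥ 3 and m_ℓ ≥ 3:
n=4 → 1; n=5 → 3; n=6 → 6.
Orbitals: 1 + 3 + 6 = 10. With m_s fixed to -1/2 there is one state per orbital, so 10 states.

10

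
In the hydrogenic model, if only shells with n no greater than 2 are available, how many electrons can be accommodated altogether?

10

Total orbitals = 1² + 2² = 5. Doubling for spin gives 10 electrons.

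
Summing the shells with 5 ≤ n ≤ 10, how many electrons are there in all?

710

Shell n has n² orbitals: 5²=25 + 6²=36 + 7²=49 + 8²=64 + 9²=81 + 10²=100 = 355 orbitals.
Two spin states per orbital: 2 × 355 = 710 electrons.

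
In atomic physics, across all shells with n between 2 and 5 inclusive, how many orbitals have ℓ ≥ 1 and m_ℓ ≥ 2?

10

Go shell by shell, enumerating (ℓ, m_ℓ) with ℓ ≥ 1 and m_ℓ ≥ 2:
n=3 → 1; n=4 → 3; n=5 → 6.
Total orbitals: 1 + 3 + 6 = 10.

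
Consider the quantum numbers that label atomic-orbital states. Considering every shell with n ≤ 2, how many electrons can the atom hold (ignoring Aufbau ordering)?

10

Total orbitals = 1² + 2² = 5. Doubling for spin gives 10 electrons.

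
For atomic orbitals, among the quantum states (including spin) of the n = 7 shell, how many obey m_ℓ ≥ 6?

The n = 7 shell has ℓ = 0 through 6; check each.
Contributions: ℓ=6 → 1.
Orbitals: 1. Each orbital carries two spin states, so 1 × 2 = 2 states.

2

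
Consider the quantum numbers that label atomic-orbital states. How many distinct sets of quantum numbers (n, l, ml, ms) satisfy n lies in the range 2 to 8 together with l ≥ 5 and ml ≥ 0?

Per-shell orbital counts meeting the constraint:
n=6 → 6; n=7 → 13; n=8 → 21.
Orbitals: 6 + 13 + 21 = 40. Including both spin states (ms = ±1/2) gives 2 × 40 = 80 states.

80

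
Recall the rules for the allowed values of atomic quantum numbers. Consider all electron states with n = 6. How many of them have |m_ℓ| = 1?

Go through ℓ = 0, …, 5 (the values permitted for n = 6).
Per ℓ-value: ℓ=1 → 2; ℓ=2 → 2; ℓ=3 → 2; ℓ=4 → 2; ℓ=5 → 2.
Orbitals: 2 + 2 + 2 + 2 + 2 = 10. Each orbital carries two spin states, so 10 × 2 = 20 states.

20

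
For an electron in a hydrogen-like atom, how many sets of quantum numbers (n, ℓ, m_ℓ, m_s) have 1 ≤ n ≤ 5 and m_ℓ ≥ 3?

8

Go shell by shell, enumerating (ℓ, m_ℓ) with m_ℓ ≥ 3:
n=4 → 1; n=5 → 3.
Orbitals: 1 + 3 = 4. Including both spin states (m_s = ±1/2) gives 2 × 4 = 8 states.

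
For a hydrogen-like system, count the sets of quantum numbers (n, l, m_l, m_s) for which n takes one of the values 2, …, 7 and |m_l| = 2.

Per-shell orbital counts meeting the constraint:
n=3 → 2; n=4 → 4; n=5 → 6; n=6 → 8; n=7 → 10.
Orbitals: 2 + 4 + 6 + 8 + 10 = 30. Including both spin states (m_s = ±1/2) gives 2 × 30 = 60 states.

60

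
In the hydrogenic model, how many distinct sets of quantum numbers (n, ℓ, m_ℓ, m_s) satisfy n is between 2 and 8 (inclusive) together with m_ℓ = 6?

6

Per-shell orbital counts meeting the constraint:
n=7 → 1; n=8 → 2.
Orbitals: 1 + 2 = 3. Including both spin states (m_s = ±1/2) gives 2 × 3 = 6 states.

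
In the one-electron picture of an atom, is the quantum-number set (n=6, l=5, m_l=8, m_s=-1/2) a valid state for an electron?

The magnetic quantum number must satisfy −l ≤ m_l ≤ l. With l = 5, m_l can only be -5, -4, -3, -2, -1, 0, 1, 2, 3, 4, 5, so m_l = 8 is forbidden.

No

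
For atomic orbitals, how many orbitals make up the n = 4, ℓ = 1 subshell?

3

A subshell has 2ℓ+1 orbitals; with ℓ = 1, that's 3.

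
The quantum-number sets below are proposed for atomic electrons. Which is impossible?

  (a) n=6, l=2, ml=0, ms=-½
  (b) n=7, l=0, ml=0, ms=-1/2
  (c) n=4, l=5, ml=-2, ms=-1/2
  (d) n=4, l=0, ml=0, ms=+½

(c) has l = 5 ≥ n = 4, violating 0 ≤ l ≤ n−1.
The remaining sets (a), (b), (d) satisfy all four rules.

(c)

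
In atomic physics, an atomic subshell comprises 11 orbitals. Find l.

l = 5

2l+1 = 11 gives l = 5.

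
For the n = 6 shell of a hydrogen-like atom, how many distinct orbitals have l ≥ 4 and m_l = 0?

With n = 6 the allowed l are 0, 1, …, 5.
Per l-value: l=4 → 1; l=5 → 1.
Total orbitals: 1 + 1 = 2.

2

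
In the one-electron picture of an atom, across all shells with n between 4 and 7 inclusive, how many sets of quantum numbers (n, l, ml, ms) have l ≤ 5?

Count contributing orbitals for each principal shell:
n=4 → 16; n=5 → 25; n=6 → 36; n=7 → 36.
Orbitals: 16 + 25 + 36 + 36 = 113. Including both spin states (ms = ±1/2) gives 2 × 113 = 226 states.

226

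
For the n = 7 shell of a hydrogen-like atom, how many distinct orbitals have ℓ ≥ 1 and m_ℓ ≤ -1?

Contributions: ℓ=1 → 1; ℓ=2 → 2; ℓ=3 → 3; ℓ=4 → 4; ℓ=5 → 5; ℓ=6 → 6.
Total orbitals: 1 + 2 + 3 + 4 + 5 + 6 = 21.

21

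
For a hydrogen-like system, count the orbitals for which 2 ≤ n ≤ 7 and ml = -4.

6

For each n in the range, tally the orbitals obeying ml = -4:
n=5 → 1; n=6 → 2; n=7 → 3.
Total orbitals: 1 + 2 + 3 = 6.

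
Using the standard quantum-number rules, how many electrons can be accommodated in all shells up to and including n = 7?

Total orbitals = 1² + 2² + 3² + 4² + 5² + 6² + 7² = 140. Doubling for spin gives 280 electrons.

280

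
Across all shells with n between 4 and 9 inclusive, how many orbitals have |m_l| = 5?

Go shell by shell, enumerating (l, m_l) with |m_l| = 5:
n=6 → 2; n=7 → 4; n=8 → 6; n=9 → 8.
Total orbitals: 2 + 4 + 6 + 8 = 20.

20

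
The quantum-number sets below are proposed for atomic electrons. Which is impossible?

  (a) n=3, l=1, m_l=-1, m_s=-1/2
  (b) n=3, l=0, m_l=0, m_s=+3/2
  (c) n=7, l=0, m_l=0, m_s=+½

(b)

(b) has m_s = +3/2, but an electron's spin must be ±1/2.
The remaining sets (a), (c) satisfy all four rules.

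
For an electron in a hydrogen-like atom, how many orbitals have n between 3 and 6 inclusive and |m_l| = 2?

20

For each n in the range, tally the orbitals obeying |m_l| = 2:
n=3 → 2; n=4 → 4; n=5 → 6; n=6 → 8.
Total orbitals: 2 + 4 + 6 + 8 = 20.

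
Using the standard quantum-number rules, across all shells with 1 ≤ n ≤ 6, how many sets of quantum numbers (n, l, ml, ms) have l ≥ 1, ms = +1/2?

Count contributing orbitals for each principal shell:
n=2 → 3; n=3 → 8; n=4 → 15; n=5 → 24; n=6 → 35.
Orbitals: 3 + 8 + 15 + 24 + 35 = 85. With ms fixed to +1/2 there is one state per orbital, so 85 states.

85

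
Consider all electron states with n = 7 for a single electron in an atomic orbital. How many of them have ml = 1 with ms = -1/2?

Go through l = 0, …, 6 (the values permitted for n = 7).
Contributions: l=1 → 1; l=2 → 1; l=3 → 1; l=4 → 1; l=5 → 1; l=6 → 1.
Orbitals: 1 + 1 + 1 + 1 + 1 + 1 = 6. With ms fixed to a single value there is one state per orbital, giving 6 states.

6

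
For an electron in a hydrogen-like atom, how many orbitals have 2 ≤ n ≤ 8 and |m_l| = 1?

Go shell by shell, enumerating (l, m_l) with |m_l| = 1:
n=2 → 2; n=3 → 4; n=4 → 6; n=5 → 8; n=6 → 10; n=7 → 12; n=8 → 14.
Total orbitals: 2 + 4 + 6 + 8 + 10 + 12 + 14 = 56.

56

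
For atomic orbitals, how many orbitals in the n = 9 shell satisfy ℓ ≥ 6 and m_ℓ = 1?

Per ℓ-value: ℓ=6 → 1; ℓ=7 → 1; ℓ=8 → 1.
Total orbitals: 1 + 1 + 1 = 3.

3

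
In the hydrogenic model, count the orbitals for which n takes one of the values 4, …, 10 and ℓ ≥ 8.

53

Treat each shell separately and count matching orbitals:
n=9 → 17; n=10 → 36.
Total orbitals: 17 + 36 = 53.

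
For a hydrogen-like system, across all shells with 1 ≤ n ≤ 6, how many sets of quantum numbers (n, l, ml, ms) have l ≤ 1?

Treat each shell separately and count matching orbitals:
n=1 → 1; n=2 → 4; n=3 → 4; n=4 → 4; n=5 → 4; n=6 → 4.
Orbitals: 1 + 4 + 4 + 4 + 4 + 4 = 21. Including both spin states (ms = ±1/2) gives 2 × 21 = 42 states.

42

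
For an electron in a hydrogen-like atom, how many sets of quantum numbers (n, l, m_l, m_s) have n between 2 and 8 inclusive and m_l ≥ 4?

Go shell by shell, enumerating (l, m_l) with m_l ≥ 4:
n=5 → 1; n=6 → 3; n=7 → 6; n=8 → 10.
Orbitals: 1 + 3 + 6 + 10 = 20. Including both spin states (m_s = ±1/2) gives 2 × 20 = 40 states.

40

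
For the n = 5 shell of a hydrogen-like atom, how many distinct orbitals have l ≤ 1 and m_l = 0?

The n = 5 shell has l = 0 through 4; check each.
The (l, m_l) pairs meeting l ≤ 1 and m_l = 0 give: l=0 → 1; l=1 → 1.
Total orbitals: 1 + 1 = 2.

2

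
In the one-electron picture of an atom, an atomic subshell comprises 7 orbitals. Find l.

l = 3

2l+1 = 7 gives l = 3.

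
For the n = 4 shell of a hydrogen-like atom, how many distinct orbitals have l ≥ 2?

12

For n = 4, l ranges over 0 … 3.
The (l, ml) pairs meeting l ≥ 2 give: l=2 → 5; l=3 → 7.
Total orbitals: 5 + 7 = 12.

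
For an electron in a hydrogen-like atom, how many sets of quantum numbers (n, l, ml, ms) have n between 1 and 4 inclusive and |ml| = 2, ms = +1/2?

6

Treat each shell separately and count matching orbitals:
n=3 → 2; n=4 → 4.
Orbitals: 2 + 4 = 6. With ms fixed to +1/2 there is one state per orbital, so 6 states.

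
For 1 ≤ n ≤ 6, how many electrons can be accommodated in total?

Total orbitals = 1² + 2² + 3² + 4² + 5² + 6² = 91. Doubling for spin gives 182 electrons.

182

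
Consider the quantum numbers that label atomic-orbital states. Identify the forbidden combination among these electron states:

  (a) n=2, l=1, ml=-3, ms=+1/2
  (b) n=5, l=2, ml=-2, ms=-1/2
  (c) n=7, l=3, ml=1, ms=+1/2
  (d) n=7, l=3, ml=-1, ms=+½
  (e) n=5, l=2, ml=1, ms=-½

(a) has |ml| = 3 > l = 1, violating −l ≤ ml ≤ l.
The remaining sets (b), (c), (d), (e) satisfy all four rules.

(a)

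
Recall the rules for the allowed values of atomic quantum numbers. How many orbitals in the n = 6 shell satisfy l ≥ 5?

With n = 6 the allowed l are 0, 1, …, 5.
Orbitals with l ≥ 5, by l: l=5 → 11.
Total orbitals: 11.

11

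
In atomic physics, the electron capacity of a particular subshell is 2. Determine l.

l = 0 (s)

2(2l+1) = 2 ⇒ 2l+1 = 1 ⇒ l = 0.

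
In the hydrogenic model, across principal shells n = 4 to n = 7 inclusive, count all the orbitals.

Shell n has n² orbitals: 4²=16 + 5²=25 + 6²=36 + 7²=49 = 126 orbitals.

126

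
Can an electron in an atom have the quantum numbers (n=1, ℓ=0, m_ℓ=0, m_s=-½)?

n = 1 is a positive integer. ℓ = 0 satisfies 0 ≤ ℓ ≤ n−1 = 0. m_ℓ = 0 lies in the range −ℓ … +ℓ (here 0). m_s = -1/2 is one of ±1/2.
All four constraints are satisfied.

Yes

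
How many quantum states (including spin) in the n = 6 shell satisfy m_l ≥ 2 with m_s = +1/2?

Go through l = 0, …, 5 (the values permitted for n = 6).
Per l-value: l=2 → 1; l=3 → 2; l=4 → 3; l=5 → 4.
Orbitals: 1 + 2 + 3 + 4 = 10. With m_s fixed to a single value there is one state per orbital, giving 10 states.

10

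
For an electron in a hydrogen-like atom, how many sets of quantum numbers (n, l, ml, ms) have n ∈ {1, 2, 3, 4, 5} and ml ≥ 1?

40

For each n in the range, tally the orbitals obeying ml ≥ 1:
n=2 → 1; n=3 → 3; n=4 → 6; n=5 → 10.
Orbitals: 1 + 3 + 6 + 10 = 20. Including both spin states (ms = ±1/2) gives 2 × 20 = 40 states.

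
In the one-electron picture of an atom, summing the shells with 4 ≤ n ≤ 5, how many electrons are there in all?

82

Shell n has n² orbitals: 4²=16 + 5²=25 = 41 orbitals.
Two spin states per orbital: 2 × 41 = 82 electrons.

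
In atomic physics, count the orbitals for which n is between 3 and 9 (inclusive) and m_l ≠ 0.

Go shell by shell, enumerating (l, m_l) with m_l ≠ 0:
n=3 → 6; n=4 → 12; n=5 → 20; n=6 → 30; n=7 → 42; n=8 → 56; n=9 → 72.
Total orbitals: 6 + 12 + 20 + 30 + 42 + 56 + 72 = 238.

238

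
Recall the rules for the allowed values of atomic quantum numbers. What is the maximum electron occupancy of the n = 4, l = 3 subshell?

A subshell with l = 3 has 2l+1 = 7 orbitals, each holding 2 electrons (spin ±1/2), so 7 × 2 = 14.

14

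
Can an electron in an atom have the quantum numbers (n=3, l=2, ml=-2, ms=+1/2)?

n = 3 is a positive integer. l = 2 satisfies 0 ≤ l ≤ n−1 = 2. ml = -2 lies in the range −l … +l (here −2 … 2). ms = +1/2 is one of ±1/2.
All four constraints are satisfied.

Valid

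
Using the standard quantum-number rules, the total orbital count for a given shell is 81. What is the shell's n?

n² = 81 ⇒ n = 9.

n = 9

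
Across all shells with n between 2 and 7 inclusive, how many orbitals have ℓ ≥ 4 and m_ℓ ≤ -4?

Per-shell orbital counts meeting the constraint:
n=5 → 1; n=6 → 3; n=7 → 6.
Total orbitals: 1 + 3 + 6 = 10.

10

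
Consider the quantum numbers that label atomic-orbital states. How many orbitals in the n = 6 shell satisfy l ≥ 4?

20

Go through l = 0, …, 5 (the values permitted for n = 6).
The (l, ml) pairs meeting l ≥ 4 give: l=4 → 9; l=5 → 11.
Total orbitals: 9 + 11 = 20.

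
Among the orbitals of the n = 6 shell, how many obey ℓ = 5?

The n = 6 shell has ℓ = 0 through 5; check each.
The (ℓ, m_ℓ) pairs meeting ℓ = 5 give: ℓ=5 → 11.
Total orbitals: 11.

11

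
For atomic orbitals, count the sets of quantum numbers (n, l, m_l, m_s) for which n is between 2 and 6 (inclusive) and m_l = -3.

12

For each n in the range, tally the orbitals obeying m_l = -3:
n=4 → 1; n=5 → 2; n=6 → 3.
Orbitals: 1 + 2 + 3 = 6. Including both spin states (m_s = ±1/2) gives 2 × 6 = 12 states.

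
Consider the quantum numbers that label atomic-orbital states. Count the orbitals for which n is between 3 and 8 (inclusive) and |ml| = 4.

Per-shell orbital counts meeting the constraint:
n=5 → 2; n=6 → 4; n=7 → 6; n=8 → 8.
Total orbitals: 2 + 4 + 6 + 8 = 20.

20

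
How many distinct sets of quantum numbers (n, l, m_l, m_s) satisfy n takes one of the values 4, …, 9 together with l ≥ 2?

Go shell by shell, enumerating (l, m_l) with l ≥ 2:
n=4 → 12; n=5 → 21; n=6 → 32; n=7 → 45; n=8 → 60; n=9 → 77.
Orbitals: 12 + 21 + 32 + 45 + 60 + 77 = 247. Including both spin states (m_s = ±1/2) gives 2 × 247 = 494 states.

494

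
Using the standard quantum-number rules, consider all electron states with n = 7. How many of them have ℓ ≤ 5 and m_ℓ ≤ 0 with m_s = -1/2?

The n = 7 shell has ℓ = 0 through 6; check each.
Per ℓ-value: ℓ=0 → 1; ℓ=1 → 2; ℓ=2 → 3; ℓ=3 → 4; ℓ=4 → 5; ℓ=5 → 6.
Orbitals: 1 + 2 + 3 + 4 + 5 + 6 = 21. With m_s fixed to a single value there is one state per orbital, giving 21 states.

21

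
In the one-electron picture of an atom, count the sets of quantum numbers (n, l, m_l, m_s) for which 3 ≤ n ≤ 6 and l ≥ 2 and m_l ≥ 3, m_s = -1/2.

10

Go shell by shell, enumerating (l, m_l) with l ≥ 2 and m_l ≥ 3:
n=4 → 1; n=5 → 3; n=6 → 6.
Orbitals: 1 + 3 + 6 = 10. With m_s fixed to -1/2 there is one state per orbital, so 10 states.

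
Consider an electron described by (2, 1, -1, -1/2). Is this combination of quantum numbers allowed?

n = 2 is a positive integer. ℓ = 1 satisfies 0 ≤ ℓ ≤ n−1 = 1. m_ℓ = -1 lies in the range −ℓ … +ℓ (here −1 … 1). m_s = -1/2 is one of ±1/2.
All four constraints are satisfied.

Allowed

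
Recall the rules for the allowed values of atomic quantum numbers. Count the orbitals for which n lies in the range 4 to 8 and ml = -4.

Per-shell orbital counts meeting the constraint:
n=5 → 1; n=6 → 2; n=7 → 3; n=8 → 4.
Total orbitals: 1 + 2 + 3 + 4 = 10.

10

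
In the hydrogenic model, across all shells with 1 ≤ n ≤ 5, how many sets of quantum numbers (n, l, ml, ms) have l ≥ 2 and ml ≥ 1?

Treat each shell separately and count matching orbitals:
n=3 → 2; n=4 → 5; n=5 → 9.
Orbitals: 2 + 5 + 9 = 16. Including both spin states (ms = ±1/2) gives 2 × 16 = 32 states.

32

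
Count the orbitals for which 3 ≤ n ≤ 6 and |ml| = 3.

Work shell by shell — for each n, count the (l, ml) pairs that satisfy |ml| = 3:
n=4 → 2; n=5 → 4; n=6 → 6.
Total orbitals: 2 + 4 + 6 = 12.

12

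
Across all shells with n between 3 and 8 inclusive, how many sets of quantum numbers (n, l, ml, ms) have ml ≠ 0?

Go shell by shell, enumerating (l, ml) with ml ≠ 0:
n=3 → 6; n=4 → 12; n=5 → 20; n=6 → 30; n=7 → 42; n=8 → 56.
Orbitals: 6 + 12 + 20 + 30 + 42 + 56 = 166. Including both spin states (ms = ±1/2) gives 2 × 166 = 332 states.

332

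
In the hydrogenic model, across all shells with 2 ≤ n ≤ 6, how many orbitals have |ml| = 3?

Per-shell orbital counts meeting the constraint:
n=4 → 2; n=5 → 4; n=6 → 6.
Total orbitals: 2 + 4 + 6 = 12.

12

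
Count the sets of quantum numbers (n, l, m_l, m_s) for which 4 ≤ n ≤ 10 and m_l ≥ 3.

168

Count contributing orbitals for each principal shell:
n=4 → 1; n=5 → 3; n=6 → 6; n=7 → 10; n=8 → 15; n=9 → 21; n=10 → 28.
Orbitals: 1 + 3 + 6 + 10 + 15 + 21 + 28 = 84. Including both spin states (m_s = ±1/2) gives 2 × 84 = 168 states.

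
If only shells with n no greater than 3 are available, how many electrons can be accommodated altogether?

28

Total orbitals = 1² + 2² + 3² = 14. Doubling for spin gives 28 electrons.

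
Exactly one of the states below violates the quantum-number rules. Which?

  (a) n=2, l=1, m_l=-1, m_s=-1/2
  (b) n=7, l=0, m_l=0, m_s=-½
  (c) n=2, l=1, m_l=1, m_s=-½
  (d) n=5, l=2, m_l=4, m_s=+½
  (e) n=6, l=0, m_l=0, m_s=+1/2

(d)

(d) has |m_l| = 4 > l = 2, violating −l ≤ m_l ≤ l.
The remaining sets (a), (b), (c), (e) satisfy all four rules.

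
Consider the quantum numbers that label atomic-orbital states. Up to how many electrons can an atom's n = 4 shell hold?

A shell holds 2n² electrons: 2 × 4² = 2 × 16 = 32.

32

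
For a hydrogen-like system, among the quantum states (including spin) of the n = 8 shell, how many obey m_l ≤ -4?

20

Go through l = 0, …, 7 (the values permitted for n = 8).
Contributions: l=4 → 1; l=5 → 2; l=6 → 3; l=7 → 4.
Orbitals: 1 + 2 + 3 + 4 = 10. Each orbital carries two spin states, so 10 × 2 = 20 states.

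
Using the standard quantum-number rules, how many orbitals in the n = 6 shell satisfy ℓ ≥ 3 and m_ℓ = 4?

2

Orbitals with ℓ ≥ 3 and m_ℓ = 4, by ℓ: ℓ=4 → 1; ℓ=5 → 1.
Total orbitals: 1 + 1 = 2.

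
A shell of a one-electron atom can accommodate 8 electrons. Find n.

n = 2

2n² = 8 ⇒ n² = 4 ⇒ n = 2.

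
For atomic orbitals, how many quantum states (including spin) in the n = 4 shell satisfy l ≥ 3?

With n = 4 the allowed l are 0, 1, …, 3.
Per l-value: l=3 → 7.
Orbitals: 7. Each orbital carries two spin states, so 7 × 2 = 14 states.

14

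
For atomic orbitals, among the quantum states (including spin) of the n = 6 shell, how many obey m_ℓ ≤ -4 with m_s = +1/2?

3

Orbitals with m_ℓ ≤ -4, by ℓ: ℓ=4 → 1; ℓ=5 → 2.
Orbitals: 1 + 2 = 3. With m_s fixed to a single value there is one state per orbital, giving 3 states.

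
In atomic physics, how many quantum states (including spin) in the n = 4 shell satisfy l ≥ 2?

24

For n = 4, l ranges over 0 … 3.
The (l, m_l) pairs meeting l ≥ 2 give: l=2 → 5; l=3 → 7.
Orbitals: 5 + 7 = 12. Each orbital carries two spin states, so 12 × 2 = 24 states.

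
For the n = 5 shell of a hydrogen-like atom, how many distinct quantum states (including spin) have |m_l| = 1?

For n = 5, l ranges over 0 … 4.
Contributions: l=1 → 2; l=2 → 2; l=3 → 2; l=4 → 2.
Orbitals: 2 + 2 + 2 + 2 = 8. Each orbital carries two spin states, so 8 × 2 = 16 states.

16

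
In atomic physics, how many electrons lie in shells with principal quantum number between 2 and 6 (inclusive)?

180

Shell n has n² orbitals: 2²=4 + 3²=9 + 4²=16 + 5²=25 + 6²=36 = 90 orbitals.
Two spin states per orbital: 2 × 90 = 180 electrons.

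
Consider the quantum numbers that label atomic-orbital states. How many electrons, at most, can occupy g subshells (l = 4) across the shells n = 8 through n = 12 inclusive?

A g subshell (l = 4) exists for every n ≥ 5, so shells n = 8, 9, 10, 11, 12 each contribute one — 5 subshells.
Since each g subshell holds 2(2·4+1) = 18 electrons, the total is 5 × 18 = 90.

90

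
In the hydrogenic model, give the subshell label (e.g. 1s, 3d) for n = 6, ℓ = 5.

6h

ℓ = 5 corresponds to the letter 'h', so the subshell is 6h.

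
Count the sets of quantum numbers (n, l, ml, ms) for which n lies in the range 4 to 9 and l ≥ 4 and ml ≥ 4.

70

Count contributing orbitals for each principal shell:
n=5 → 1; n=6 → 3; n=7 → 6; n=8 → 10; n=9 → 15.
Orbitals: 1 + 3 + 6 + 10 + 15 = 35. Including both spin states (ms = ±1/2) gives 2 × 35 = 70 states.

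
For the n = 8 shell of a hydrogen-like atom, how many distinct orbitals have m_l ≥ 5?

6

For n = 8, l ranges over 0 … 7.
Orbitals with m_l ≥ 5, by l: l=5 → 1; l=6 → 2; l=7 → 3.
Total orbitals: 1 + 2 + 3 = 6.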